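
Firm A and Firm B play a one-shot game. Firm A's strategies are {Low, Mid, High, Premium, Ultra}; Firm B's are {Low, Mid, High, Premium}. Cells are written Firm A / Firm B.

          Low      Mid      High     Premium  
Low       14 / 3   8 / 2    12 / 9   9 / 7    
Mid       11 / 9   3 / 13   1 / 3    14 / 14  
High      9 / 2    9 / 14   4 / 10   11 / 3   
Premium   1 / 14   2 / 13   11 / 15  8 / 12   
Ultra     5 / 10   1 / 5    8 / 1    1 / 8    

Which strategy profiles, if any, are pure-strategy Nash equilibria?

(Low, High), (Mid, Premium), and (High, Mid)

A profile is a Nash equilibrium when each player is best-responding to the other.
Firm A's best responses — vs Low: Low (payoff 14); vs Mid: High (payoff 9); vs High: Low (payoff 12); vs Premium: Mid (payoff 14).
Firm B's best responses — vs Low: High (payoff 9); vs Mid: Premium (payoff 14); vs High: Mid (payoff 14); vs Premium: High (payoff 15); vs Ultra: Low (payoff 10).
Mutual best responses occur at (Low, High), (Mid, Premium), and (High, Mid); at each, neither player gains by switching.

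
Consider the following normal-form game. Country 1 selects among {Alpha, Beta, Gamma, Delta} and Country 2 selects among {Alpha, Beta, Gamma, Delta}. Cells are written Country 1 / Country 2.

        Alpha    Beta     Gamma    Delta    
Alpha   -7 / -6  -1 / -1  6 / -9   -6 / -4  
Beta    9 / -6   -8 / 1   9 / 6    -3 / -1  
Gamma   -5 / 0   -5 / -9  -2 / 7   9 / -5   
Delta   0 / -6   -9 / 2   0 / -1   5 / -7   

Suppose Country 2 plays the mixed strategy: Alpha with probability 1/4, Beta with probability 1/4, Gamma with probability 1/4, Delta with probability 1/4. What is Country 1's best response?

Beta

Country 1's best reply maximizes expected payoff against the mix.
Alpha: (1/4)·(-7) + (1/4)·(-1) + (1/4)·6 + (1/4)·(-6) = -2
Beta: (1/4)·9 + (1/4)·(-8) + (1/4)·9 + (1/4)·(-3) = 7/4
Gamma: (1/4)·(-5) + (1/4)·(-5) + (1/4)·(-2) + (1/4)·9 = -3/4
Delta: (1/4)·0 + (1/4)·(-9) + (1/4)·0 + (1/4)·5 = -1
Highest expected payoff is 7/4, from Beta.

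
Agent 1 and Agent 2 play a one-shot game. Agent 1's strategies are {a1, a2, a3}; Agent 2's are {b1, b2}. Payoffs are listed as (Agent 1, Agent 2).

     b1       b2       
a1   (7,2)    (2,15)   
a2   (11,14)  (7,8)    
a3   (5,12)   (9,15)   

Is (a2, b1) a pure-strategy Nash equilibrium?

Holding Agent 2 at b1: Agent 1 gets 11 from a2, versus 7 from a1, 5 from a3. No profitable deviation for Agent 1.
Holding Agent 1 at a2: Agent 2 gets 14 from b1, versus 8 from b2. No profitable deviation for Agent 2 either.

Yes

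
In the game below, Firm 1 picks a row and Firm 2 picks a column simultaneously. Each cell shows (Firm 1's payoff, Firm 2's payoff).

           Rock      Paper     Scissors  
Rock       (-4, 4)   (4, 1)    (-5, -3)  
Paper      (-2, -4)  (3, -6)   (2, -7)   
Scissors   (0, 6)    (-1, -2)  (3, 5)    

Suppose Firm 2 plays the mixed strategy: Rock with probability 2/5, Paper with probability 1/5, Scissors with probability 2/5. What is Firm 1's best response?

Firm 1's best reply maximizes expected payoff against the mix.
Rock: (2/5)·(-4) + (1/5)·4 + (2/5)·(-5) = -14/5
Paper: (2/5)·(-2) + (1/5)·3 + (2/5)·2 = 3/5
Scissors: (2/5)·0 + (1/5)·(-1) + (2/5)·3 = 1
Highest expected payoff is 1, from Scissors.

Scissors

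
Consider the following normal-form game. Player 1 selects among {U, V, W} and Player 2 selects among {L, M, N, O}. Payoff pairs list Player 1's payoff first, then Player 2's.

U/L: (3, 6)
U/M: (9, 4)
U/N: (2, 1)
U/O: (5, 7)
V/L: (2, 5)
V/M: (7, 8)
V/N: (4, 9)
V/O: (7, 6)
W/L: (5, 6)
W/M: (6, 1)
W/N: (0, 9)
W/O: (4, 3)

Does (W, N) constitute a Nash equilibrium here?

No

Holding Player 2 at N: Player 1 gets 0 from W but could get 4 by switching to V. Player 1 has a profitable deviation.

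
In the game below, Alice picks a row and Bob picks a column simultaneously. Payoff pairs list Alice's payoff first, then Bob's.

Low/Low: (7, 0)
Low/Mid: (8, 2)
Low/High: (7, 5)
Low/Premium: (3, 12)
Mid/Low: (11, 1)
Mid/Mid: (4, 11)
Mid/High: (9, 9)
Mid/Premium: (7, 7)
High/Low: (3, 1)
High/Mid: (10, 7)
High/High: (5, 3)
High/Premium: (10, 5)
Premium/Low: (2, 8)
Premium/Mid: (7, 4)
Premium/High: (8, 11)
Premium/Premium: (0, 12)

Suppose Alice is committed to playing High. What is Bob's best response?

Mid

With Alice fixed at High, Bob's payoffs are: Low → 1, Mid → 7, High → 3, Premium → 5.
The maximum is 7, achieved by Mid.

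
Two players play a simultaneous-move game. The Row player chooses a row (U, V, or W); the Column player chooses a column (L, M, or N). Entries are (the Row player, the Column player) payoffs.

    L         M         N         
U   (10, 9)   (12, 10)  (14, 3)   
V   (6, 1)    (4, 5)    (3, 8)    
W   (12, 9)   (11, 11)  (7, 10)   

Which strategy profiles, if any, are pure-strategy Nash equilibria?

Check mutual best responses: a cell is a NE iff neither player can gain by unilaterally deviating.
The Row player's best responses — vs L: W (payoff 12); vs M: U (payoff 12); vs N: U (payoff 14).
The Column player's best responses — vs U: M (payoff 10); vs V: N (payoff 8); vs W: M (payoff 11).
The only mutual best response is (U, M); neither player gains by switching there.

(U, M)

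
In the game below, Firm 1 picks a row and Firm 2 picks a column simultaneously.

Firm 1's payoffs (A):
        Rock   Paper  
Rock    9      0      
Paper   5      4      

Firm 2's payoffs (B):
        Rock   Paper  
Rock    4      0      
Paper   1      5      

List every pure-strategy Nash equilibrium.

Find each player's best response to every opponent strategy; NE are the intersections.
Firm 1's best responses — vs Rock: Rock (payoff 9); vs Paper: Paper (payoff 4).
Firm 2's best responses — vs Rock: Rock (payoff 4); vs Paper: Paper (payoff 5).
Mutual best responses occur at (Rock, Rock) and (Paper, Paper); at each, neither player gains by switching.

(Rock, Rock) and (Paper, Paper)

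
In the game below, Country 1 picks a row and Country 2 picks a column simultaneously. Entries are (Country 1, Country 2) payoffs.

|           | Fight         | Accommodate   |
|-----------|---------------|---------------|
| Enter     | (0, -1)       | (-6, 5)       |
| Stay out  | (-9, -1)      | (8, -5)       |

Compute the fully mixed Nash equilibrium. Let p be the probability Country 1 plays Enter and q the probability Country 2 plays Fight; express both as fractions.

p = 2/5, q = 14/23

Each player's mixing probability is pinned down by making the *other* player indifferent.
Country 2 indifferent between Fight and Accommodate: p·(-1) + (1−p)·(-1) = p·5 + (1−p)·(-5) ⟹ (-1) + 0p = (-5) + 10p ⟹ p = 2/5.
Country 1 indifferent between Enter and Stay out: q·0 + (1−q)·(-6) = q·(-9) + (1−q)·8 ⟹ (-6) + 6q = 8 + (-17)q ⟹ q = 14/23.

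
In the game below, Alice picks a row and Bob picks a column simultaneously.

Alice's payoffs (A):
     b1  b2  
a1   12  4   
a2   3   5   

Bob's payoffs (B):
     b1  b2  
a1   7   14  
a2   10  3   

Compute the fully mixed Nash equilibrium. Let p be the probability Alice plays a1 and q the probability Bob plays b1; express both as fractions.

p = 1/2, q = 1/10

In a mixed NE each player is indifferent between their pure strategies, so the opponent's mix sets the indifference.
Bob indifferent between b1 and b2: p·7 + (1−p)·10 = p·14 + (1−p)·3 ⟹ 10 + (-3)p = 3 + 11p ⟹ p = 1/2.
Alice indifferent between a1 and a2: q·12 + (1−q)·4 = q·3 + (1−q)·5 ⟹ 4 + 8q = 5 + (-2)q ⟹ q = 1/10.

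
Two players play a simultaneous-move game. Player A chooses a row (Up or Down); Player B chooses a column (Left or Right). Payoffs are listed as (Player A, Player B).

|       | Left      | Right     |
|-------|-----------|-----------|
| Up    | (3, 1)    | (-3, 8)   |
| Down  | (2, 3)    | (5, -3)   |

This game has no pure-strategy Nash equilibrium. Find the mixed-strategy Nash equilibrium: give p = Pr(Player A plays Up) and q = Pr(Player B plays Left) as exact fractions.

Each player's mixing probability is pinned down by making the *other* player indifferent.
Player B indifferent between Left and Right: p·1 + (1−p)·3 = p·8 + (1−p)·(-3) ⟹ 3 + (-2)p = (-3) + 11p ⟹ p = 6/13.
Player A indifferent between Up and Down: q·3 + (1−q)·(-3) = q·2 + (1−q)·5 ⟹ (-3) + 6q = 5 + (-3)q ⟹ q = 8/9.

p = 6/13, q = 8/9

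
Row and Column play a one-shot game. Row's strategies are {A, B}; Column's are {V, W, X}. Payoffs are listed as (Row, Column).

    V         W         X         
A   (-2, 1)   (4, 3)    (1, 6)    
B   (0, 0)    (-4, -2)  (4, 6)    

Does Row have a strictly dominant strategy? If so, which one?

Check whether one of Row's strategies beats all alternatives regardless of what the opponent does.
A is not dominant: against V, B gives 0 > -2.
B is not dominant: against W, A gives 4 > -4.
No single strategy is best against every opponent action.

None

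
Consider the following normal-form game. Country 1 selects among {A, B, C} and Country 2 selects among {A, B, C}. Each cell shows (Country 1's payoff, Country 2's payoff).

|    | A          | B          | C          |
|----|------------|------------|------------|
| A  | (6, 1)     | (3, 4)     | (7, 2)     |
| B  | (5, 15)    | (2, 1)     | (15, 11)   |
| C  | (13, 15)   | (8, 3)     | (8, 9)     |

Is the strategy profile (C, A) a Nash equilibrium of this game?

Yes

Holding Country 2 at A: Country 1 gets 13 from C, versus 6 from A, 5 from B. No profitable deviation for Country 1.
Holding Country 1 at C: Country 2 gets 15 from A, versus 3 from B, 9 from C. No profitable deviation for Country 2 either.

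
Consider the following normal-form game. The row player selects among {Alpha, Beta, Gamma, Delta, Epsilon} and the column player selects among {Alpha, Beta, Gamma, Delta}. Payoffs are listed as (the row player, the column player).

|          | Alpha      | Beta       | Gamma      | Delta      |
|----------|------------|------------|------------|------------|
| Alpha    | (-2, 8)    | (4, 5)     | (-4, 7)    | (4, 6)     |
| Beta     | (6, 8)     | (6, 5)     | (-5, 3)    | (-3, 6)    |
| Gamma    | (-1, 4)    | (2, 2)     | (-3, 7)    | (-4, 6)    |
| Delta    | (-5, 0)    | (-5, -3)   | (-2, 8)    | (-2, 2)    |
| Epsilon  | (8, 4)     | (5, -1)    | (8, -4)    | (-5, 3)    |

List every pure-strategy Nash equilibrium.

(Epsilon, Alpha)

Find each player's best response to every opponent strategy; NE are the intersections.
The row player's best responses — vs Alpha: Epsilon (payoff 8); vs Beta: Beta (payoff 6); vs Gamma: Epsilon (payoff 8); vs Delta: Alpha (payoff 4).
The column player's best responses — vs Alpha: Alpha (payoff 8); vs Beta: Alpha (payoff 8); vs Gamma: Gamma (payoff 7); vs Delta: Gamma (payoff 8); vs Epsilon: Alpha (payoff 4).
The only mutual best response is (Epsilon, Alpha); neither player gains by switching there.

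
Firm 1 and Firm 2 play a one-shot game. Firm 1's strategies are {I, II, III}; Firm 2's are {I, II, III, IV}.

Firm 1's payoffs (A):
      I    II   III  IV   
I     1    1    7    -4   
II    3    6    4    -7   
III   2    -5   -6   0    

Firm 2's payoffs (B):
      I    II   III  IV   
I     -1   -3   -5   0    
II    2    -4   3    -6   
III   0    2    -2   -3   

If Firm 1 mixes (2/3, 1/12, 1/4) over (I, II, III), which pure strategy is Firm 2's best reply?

Firm 2's best reply maximizes expected payoff against the mix.
I: (2/3)·(-1) + (1/12)·2 + (1/4)·0 = -1/2
II: (2/3)·(-3) + (1/12)·(-4) + (1/4)·2 = -11/6
III: (2/3)·(-5) + (1/12)·3 + (1/4)·(-2) = -43/12
IV: (2/3)·0 + (1/12)·(-6) + (1/4)·(-3) = -5/4
Highest expected payoff is -1/2, from I.

I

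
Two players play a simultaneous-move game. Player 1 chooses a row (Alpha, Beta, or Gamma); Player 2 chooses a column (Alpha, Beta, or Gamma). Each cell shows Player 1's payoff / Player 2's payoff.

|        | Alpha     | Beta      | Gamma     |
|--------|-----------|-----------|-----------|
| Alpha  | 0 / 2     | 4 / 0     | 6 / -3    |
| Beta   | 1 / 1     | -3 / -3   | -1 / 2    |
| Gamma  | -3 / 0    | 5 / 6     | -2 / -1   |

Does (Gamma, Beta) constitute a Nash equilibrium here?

Holding Player 2 at Beta: Player 1 gets 5 from Gamma, versus 4 from Alpha, -3 from Beta. No profitable deviation for Player 1.
Holding Player 1 at Gamma: Player 2 gets 6 from Beta, versus 0 from Alpha, -1 from Gamma. No profitable deviation for Player 2 either.

Yes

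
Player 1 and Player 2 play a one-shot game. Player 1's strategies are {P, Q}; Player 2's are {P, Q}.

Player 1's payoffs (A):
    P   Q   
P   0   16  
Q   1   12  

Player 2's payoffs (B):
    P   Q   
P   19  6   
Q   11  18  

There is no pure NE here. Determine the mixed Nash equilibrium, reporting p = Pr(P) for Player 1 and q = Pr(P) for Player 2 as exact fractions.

p = 7/20, q = 4/5

Each player's mixing probability is pinned down by making the *other* player indifferent.
Player 2 indifferent between P and Q: p·19 + (1−p)·11 = p·6 + (1−p)·18 ⟹ 11 + 8p = 18 + (-12)p ⟹ p = 7/20.
Player 1 indifferent between P and Q: q·0 + (1−q)·16 = q·1 + (1−q)·12 ⟹ 16 + (-16)q = 12 + (-11)q ⟹ q = 4/5.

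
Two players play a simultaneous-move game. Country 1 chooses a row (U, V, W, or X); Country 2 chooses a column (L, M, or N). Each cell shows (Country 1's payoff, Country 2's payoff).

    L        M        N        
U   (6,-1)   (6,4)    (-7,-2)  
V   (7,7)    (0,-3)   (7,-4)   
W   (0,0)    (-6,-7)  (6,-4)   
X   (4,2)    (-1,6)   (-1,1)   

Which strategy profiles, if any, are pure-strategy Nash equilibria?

(U, M) and (V, L)

A profile is a Nash equilibrium when each player is best-responding to the other.
Country 1's best responses — vs L: V (payoff 7); vs M: U (payoff 6); vs N: V (payoff 7).
Country 2's best responses — vs U: M (payoff 4); vs V: L (payoff 7); vs W: L (payoff 0); vs X: M (payoff 6).
Mutual best responses occur at (U, M) and (V, L); at each, neither player gains by switching.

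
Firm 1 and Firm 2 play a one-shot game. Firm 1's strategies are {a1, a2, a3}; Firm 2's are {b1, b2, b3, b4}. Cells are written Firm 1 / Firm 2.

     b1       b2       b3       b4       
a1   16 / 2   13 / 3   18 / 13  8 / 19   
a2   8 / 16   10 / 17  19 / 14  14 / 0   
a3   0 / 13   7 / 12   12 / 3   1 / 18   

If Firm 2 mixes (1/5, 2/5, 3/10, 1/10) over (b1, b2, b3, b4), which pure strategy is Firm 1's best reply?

Compute Firm 1's expected payoff from each pure strategy against the given mix.
a1: (1/5)·16 + (2/5)·13 + (3/10)·18 + (1/10)·8 = 73/5
a2: (1/5)·8 + (2/5)·10 + (3/10)·19 + (1/10)·14 = 127/10
a3: (1/5)·0 + (2/5)·7 + (3/10)·12 + (1/10)·1 = 13/2
Highest expected payoff is 73/5, from a1.

a1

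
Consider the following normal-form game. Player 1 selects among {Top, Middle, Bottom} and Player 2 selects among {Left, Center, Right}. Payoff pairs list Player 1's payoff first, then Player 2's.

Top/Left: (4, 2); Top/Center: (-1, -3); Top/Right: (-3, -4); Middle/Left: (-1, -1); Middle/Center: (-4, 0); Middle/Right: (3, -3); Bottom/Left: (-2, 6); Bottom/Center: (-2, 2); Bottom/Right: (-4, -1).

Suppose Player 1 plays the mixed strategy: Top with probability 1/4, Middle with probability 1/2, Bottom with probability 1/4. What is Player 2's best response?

Compute Player 2's expected payoff from each pure strategy against the given mix.
Left: (1/4)·2 + (1/2)·(-1) + (1/4)·6 = 3/2
Center: (1/4)·(-3) + (1/2)·0 + (1/4)·2 = -1/4
Right: (1/4)·(-4) + (1/2)·(-3) + (1/4)·(-1) = -11/4
Highest expected payoff is 3/2, from Left.

Left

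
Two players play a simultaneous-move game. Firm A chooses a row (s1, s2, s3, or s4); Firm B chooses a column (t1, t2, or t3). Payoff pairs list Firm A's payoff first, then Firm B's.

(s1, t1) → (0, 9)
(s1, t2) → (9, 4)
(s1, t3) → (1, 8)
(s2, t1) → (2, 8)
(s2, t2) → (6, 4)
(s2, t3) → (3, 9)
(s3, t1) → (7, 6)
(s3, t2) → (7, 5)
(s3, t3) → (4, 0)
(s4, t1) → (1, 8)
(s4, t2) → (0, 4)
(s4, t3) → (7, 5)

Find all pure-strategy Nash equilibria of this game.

A profile is a Nash equilibrium when each player is best-responding to the other.
Firm A's best responses — vs t1: s3 (payoff 7); vs t2: s1 (payoff 9); vs t3: s4 (payoff 7).
Firm B's best responses — vs s1: t1 (payoff 9); vs s2: t3 (payoff 9); vs s3: t1 (payoff 6); vs s4: t1 (payoff 8).
The only mutual best response is (s3, t1); neither player gains by switching there.

(s3, t1)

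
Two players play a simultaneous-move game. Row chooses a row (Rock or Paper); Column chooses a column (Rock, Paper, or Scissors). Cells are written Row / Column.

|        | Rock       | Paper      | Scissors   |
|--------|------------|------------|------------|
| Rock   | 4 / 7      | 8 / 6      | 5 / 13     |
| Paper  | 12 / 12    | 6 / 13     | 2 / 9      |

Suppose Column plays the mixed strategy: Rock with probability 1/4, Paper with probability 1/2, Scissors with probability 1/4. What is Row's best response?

Paper

Compute Row's expected payoff from each pure strategy against the given mix.
Rock: (1/4)·4 + (1/2)·8 + (1/4)·5 = 25/4
Paper: (1/4)·12 + (1/2)·6 + (1/4)·2 = 13/2
Highest expected payoff is 13/2, from Paper.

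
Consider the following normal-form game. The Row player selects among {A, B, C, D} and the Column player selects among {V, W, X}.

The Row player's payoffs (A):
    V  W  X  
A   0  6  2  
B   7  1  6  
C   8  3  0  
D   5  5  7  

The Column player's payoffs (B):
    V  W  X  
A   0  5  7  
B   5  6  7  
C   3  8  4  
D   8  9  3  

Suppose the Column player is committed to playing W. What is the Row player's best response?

A

With the Column player fixed at W, the Row player's payoffs are: A → 6, B → 1, C → 3, D → 5.
The maximum is 6, achieved by A.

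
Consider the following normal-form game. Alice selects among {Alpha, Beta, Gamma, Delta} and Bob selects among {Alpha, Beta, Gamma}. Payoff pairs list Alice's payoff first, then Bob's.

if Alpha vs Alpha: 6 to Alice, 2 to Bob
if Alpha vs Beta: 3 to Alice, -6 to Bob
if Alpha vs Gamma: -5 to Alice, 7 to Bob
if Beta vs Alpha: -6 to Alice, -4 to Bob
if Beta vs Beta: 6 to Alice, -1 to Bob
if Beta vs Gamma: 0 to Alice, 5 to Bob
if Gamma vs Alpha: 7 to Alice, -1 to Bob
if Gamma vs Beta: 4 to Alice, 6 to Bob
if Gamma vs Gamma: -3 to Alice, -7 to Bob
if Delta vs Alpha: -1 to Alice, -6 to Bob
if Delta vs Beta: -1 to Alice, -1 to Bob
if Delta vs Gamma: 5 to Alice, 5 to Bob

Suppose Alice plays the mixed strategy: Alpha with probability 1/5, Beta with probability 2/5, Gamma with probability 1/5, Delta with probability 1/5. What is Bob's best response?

Gamma

Bob's best reply maximizes expected payoff against the mix.
Alpha: (1/5)·2 + (2/5)·(-4) + (1/5)·(-1) + (1/5)·(-6) = -13/5
Beta: (1/5)·(-6) + (2/5)·(-1) + (1/5)·6 + (1/5)·(-1) = -3/5
Gamma: (1/5)·7 + (2/5)·5 + (1/5)·(-7) + (1/5)·5 = 3
Highest expected payoff is 3, from Gamma.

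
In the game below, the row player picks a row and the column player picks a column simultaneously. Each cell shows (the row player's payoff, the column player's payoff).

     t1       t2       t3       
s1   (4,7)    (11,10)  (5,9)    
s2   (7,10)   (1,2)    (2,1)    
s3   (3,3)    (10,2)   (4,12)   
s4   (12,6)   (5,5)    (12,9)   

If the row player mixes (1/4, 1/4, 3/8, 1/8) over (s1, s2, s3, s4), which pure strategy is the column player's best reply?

The column player's best reply maximizes expected payoff against the mix.
t1: (1/4)·7 + (1/4)·10 + (3/8)·3 + (1/8)·6 = 49/8
t2: (1/4)·10 + (1/4)·2 + (3/8)·2 + (1/8)·5 = 35/8
t3: (1/4)·9 + (1/4)·1 + (3/8)·12 + (1/8)·9 = 65/8
Highest expected payoff is 65/8, from t3.

t3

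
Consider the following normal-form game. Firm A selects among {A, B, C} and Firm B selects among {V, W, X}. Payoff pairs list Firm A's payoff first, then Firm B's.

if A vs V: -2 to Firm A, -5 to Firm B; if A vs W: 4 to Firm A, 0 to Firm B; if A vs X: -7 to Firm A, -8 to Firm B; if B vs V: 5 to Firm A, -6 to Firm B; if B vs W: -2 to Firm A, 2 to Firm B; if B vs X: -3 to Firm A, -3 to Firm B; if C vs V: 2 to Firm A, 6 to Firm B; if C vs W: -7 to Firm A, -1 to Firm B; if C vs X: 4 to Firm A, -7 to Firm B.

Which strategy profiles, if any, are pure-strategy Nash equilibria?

A profile is a Nash equilibrium when each player is best-responding to the other.
Firm A's best responses — vs V: B (payoff 5); vs W: A (payoff 4); vs X: C (payoff 4).
Firm B's best responses — vs A: W (payoff 0); vs B: W (payoff 2); vs C: V (payoff 6).
The only mutual best response is (A, W); neither player gains by switching there.

(A, W)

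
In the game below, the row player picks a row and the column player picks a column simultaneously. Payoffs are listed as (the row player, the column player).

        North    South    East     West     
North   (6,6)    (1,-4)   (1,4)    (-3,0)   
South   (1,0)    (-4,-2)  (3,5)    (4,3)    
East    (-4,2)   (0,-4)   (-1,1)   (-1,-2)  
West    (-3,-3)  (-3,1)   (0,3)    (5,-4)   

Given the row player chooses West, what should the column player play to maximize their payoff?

East

With the row player fixed at West, the column player's payoffs are: North → -3, South → 1, East → 3, West → -4.
The maximum is 3, achieved by East.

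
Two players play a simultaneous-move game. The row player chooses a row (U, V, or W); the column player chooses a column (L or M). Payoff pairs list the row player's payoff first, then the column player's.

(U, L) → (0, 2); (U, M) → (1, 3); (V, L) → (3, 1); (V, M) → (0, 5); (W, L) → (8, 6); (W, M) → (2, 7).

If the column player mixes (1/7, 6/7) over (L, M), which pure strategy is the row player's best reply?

W

The row player's best reply maximizes expected payoff against the mix.
U: (1/7)·0 + (6/7)·1 = 6/7
V: (1/7)·3 + (6/7)·0 = 3/7
W: (1/7)·8 + (6/7)·2 = 20/7
Highest expected payoff is 20/7, from W.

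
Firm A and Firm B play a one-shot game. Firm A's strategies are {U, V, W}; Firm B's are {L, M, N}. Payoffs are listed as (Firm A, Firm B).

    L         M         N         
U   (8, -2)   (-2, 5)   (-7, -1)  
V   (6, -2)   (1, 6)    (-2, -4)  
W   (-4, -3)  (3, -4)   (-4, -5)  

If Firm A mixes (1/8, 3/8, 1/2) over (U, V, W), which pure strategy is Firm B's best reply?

Compute Firm B's expected payoff from each pure strategy against the given mix.
L: (1/8)·(-2) + (3/8)·(-2) + (1/2)·(-3) = -5/2
M: (1/8)·5 + (3/8)·6 + (1/2)·(-4) = 7/8
N: (1/8)·(-1) + (3/8)·(-4) + (1/2)·(-5) = -33/8
Highest expected payoff is 7/8, from M.

M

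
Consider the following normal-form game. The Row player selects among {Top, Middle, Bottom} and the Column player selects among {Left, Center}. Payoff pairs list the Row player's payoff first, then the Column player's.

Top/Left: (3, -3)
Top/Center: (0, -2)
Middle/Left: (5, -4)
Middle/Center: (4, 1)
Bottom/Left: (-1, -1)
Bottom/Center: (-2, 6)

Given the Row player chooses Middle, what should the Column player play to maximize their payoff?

With the Row player fixed at Middle, the Column player's payoffs are: Left → -4, Center → 1.
The maximum is 1, achieved by Center.

Center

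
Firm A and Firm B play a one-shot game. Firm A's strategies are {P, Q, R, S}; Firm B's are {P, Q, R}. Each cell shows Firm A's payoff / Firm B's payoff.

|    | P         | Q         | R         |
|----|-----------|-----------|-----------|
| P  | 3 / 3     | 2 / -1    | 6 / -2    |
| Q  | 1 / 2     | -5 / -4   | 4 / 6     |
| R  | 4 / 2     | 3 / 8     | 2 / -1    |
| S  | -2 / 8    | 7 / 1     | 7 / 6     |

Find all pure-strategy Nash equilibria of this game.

Find each player's best response to every opponent strategy; NE are the intersections.
Firm A's best responses — vs P: R (payoff 4); vs Q: S (payoff 7); vs R: S (payoff 7).
Firm B's best responses — vs P: P (payoff 3); vs Q: R (payoff 6); vs R: Q (payoff 8); vs S: P (payoff 8).
No cell has both players best-responding. For instance, Firm A's best reply to P is R, but against R Firm B prefers Q over P.

None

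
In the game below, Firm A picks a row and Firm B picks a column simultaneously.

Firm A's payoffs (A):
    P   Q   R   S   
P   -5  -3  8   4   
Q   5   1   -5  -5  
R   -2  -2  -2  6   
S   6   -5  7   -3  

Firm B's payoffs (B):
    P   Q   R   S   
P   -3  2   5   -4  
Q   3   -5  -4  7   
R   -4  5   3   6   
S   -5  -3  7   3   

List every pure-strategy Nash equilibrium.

Find each player's best response to every opponent strategy; NE are the intersections.
Firm A's best responses — vs P: S (payoff 6); vs Q: Q (payoff 1); vs R: P (payoff 8); vs S: R (payoff 6).
Firm B's best responses — vs P: R (payoff 5); vs Q: S (payoff 7); vs R: S (payoff 6); vs S: R (payoff 7).
Mutual best responses occur at (P, R) and (R, S); at each, neither player gains by switching.

(P, R) and (R, S)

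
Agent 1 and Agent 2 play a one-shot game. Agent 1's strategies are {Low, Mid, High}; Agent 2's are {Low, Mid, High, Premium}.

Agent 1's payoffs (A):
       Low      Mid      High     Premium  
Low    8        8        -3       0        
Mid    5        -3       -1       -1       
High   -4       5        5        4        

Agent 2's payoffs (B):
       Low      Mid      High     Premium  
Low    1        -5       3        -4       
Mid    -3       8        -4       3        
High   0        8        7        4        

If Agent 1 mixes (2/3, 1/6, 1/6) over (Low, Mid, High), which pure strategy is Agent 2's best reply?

High

Agent 2's best reply maximizes expected payoff against the mix.
Low: (2/3)·1 + (1/6)·(-3) + (1/6)·0 = 1/6
Mid: (2/3)·(-5) + (1/6)·8 + (1/6)·8 = -2/3
High: (2/3)·3 + (1/6)·(-4) + (1/6)·7 = 5/2
Premium: (2/3)·(-4) + (1/6)·3 + (1/6)·4 = -3/2
Highest expected payoff is 5/2, from High.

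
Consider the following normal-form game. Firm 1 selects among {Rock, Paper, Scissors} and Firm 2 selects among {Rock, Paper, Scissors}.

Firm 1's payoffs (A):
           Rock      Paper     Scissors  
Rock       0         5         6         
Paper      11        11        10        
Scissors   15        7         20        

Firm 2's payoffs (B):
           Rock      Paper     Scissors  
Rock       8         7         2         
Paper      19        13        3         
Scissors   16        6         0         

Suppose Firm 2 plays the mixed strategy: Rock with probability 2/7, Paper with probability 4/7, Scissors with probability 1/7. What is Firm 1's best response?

Compute Firm 1's expected payoff from each pure strategy against the given mix.
Rock: (2/7)·0 + (4/7)·5 + (1/7)·6 = 26/7
Paper: (2/7)·11 + (4/7)·11 + (1/7)·10 = 76/7
Scissors: (2/7)·15 + (4/7)·7 + (1/7)·20 = 78/7
Highest expected payoff is 78/7, from Scissors.

Scissors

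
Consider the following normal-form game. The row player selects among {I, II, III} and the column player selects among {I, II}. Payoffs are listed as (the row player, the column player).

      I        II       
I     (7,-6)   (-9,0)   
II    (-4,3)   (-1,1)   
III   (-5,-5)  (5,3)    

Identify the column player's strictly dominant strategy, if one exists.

A strategy is strictly dominant if it gives the column player a strictly higher payoff than every other strategy, against every choice by the opponent.
I is not dominant: against I, II gives 0 > -6.
II is not dominant: against II, I gives 3 > 1.
No single strategy is best against every opponent action.

No strictly dominant strategy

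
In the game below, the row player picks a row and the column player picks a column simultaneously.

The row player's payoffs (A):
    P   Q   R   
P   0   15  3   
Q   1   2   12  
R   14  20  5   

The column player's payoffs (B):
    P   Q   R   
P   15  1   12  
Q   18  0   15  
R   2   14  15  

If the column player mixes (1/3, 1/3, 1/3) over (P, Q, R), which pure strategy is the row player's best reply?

R

Compute the row player's expected payoff from each pure strategy against the given mix.
P: (1/3)·0 + (1/3)·15 + (1/3)·3 = 6
Q: (1/3)·1 + (1/3)·2 + (1/3)·12 = 5
R: (1/3)·14 + (1/3)·20 + (1/3)·5 = 13
Highest expected payoff is 13, from R.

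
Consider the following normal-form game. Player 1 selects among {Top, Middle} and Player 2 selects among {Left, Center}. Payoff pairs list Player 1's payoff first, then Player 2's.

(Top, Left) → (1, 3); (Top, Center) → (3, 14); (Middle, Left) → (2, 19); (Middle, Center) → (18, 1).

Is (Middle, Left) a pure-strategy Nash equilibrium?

Yes

Holding Player 2 at Left: Player 1 gets 2 from Middle, versus 1 from Top. No profitable deviation for Player 1.
Holding Player 1 at Middle: Player 2 gets 19 from Left, versus 1 from Center. No profitable deviation for Player 2 either.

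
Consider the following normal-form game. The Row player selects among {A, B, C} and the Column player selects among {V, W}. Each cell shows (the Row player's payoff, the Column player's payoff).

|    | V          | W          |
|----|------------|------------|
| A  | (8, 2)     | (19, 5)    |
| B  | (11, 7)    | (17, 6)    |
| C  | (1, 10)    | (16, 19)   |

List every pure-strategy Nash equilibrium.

Find each player's best response to every opponent strategy; NE are the intersections.
The Row player's best responses — vs V: B (payoff 11); vs W: A (payoff 19).
The Column player's best responses — vs A: W (payoff 5); vs B: V (payoff 7); vs C: W (payoff 19).
Mutual best responses occur at (A, W) and (B, V); at each, neither player gains by switching.

(A, W) and (B, V)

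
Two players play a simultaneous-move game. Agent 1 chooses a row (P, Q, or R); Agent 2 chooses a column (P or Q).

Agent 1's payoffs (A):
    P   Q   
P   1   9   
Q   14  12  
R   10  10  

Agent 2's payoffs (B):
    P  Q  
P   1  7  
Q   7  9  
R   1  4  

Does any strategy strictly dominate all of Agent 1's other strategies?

Check whether one of Agent 1's strategies beats all alternatives regardless of what the opponent does.
Q strictly dominates: vs P: 14 > each of {1, 10}; vs Q: 12 > each of {9, 10}.

Q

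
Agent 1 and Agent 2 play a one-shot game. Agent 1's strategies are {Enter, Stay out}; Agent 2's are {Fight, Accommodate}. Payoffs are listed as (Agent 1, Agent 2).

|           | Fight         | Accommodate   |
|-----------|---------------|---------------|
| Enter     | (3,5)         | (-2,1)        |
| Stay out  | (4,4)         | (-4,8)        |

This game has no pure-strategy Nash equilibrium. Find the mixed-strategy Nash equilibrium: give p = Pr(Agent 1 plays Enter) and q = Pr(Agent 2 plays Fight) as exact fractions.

In a mixed NE each player is indifferent between their pure strategies, so the opponent's mix sets the indifference.
Agent 2 indifferent between Fight and Accommodate: p·5 + (1−p)·4 = p·1 + (1−p)·8 ⟹ 4 + 1p = 8 + (-7)p ⟹ p = 1/2.
Agent 1 indifferent between Enter and Stay out: q·3 + (1−q)·(-2) = q·4 + (1−q)·(-4) ⟹ (-2) + 5q = (-4) + 8q ⟹ q = 2/3.

p = 1/2, q = 2/3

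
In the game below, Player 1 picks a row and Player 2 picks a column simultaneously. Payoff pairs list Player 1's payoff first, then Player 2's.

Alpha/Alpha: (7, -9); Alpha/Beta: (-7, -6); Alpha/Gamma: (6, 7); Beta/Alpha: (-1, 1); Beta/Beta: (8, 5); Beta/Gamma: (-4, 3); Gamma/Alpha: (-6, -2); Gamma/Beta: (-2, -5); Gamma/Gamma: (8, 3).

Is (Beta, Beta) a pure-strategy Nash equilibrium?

Holding Player 2 at Beta: Player 1 gets 8 from Beta, versus -7 from Alpha, -2 from Gamma. No profitable deviation for Player 1.
Holding Player 1 at Beta: Player 2 gets 5 from Beta, versus 1 from Alpha, 3 from Gamma. No profitable deviation for Player 2 either.

Yes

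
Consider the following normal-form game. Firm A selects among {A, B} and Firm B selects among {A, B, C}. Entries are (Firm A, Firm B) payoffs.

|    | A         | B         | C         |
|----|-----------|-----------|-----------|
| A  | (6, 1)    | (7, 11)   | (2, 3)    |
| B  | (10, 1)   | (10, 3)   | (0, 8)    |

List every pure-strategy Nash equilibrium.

Check mutual best responses: a cell is a NE iff neither player can gain by unilaterally deviating.
Firm A's best responses — vs A: B (payoff 10); vs B: B (payoff 10); vs C: A (payoff 2).
Firm B's best responses — vs A: B (payoff 11); vs B: C (payoff 8).
No cell has both players best-responding. For instance, Firm A's best reply to A is B, but against B Firm B prefers C over A.

There is no pure-strategy Nash equilibrium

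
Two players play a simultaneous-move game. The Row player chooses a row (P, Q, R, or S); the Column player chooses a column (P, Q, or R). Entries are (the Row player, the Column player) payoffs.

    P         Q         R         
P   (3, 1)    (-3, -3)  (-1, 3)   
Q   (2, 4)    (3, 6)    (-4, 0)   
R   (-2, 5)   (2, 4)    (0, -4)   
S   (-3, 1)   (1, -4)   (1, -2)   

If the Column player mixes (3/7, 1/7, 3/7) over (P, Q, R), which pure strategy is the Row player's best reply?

P

Compute the Row player's expected payoff from each pure strategy against the given mix.
P: (3/7)·3 + (1/7)·(-3) + (3/7)·(-1) = 3/7
Q: (3/7)·2 + (1/7)·3 + (3/7)·(-4) = -3/7
R: (3/7)·(-2) + (1/7)·2 + (3/7)·0 = -4/7
S: (3/7)·(-3) + (1/7)·1 + (3/7)·1 = -5/7
Highest expected payoff is 3/7, from P.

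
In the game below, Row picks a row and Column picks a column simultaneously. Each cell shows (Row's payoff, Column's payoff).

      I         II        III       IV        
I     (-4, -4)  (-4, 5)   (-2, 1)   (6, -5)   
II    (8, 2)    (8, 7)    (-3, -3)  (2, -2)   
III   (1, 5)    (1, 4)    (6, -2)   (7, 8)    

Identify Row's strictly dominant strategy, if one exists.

A strategy is strictly dominant if it gives Row a strictly higher payoff than every other strategy, against every choice by the opponent.
I is not dominant: against I, II gives 8 > -4.
II is not dominant: against III, I gives -2 > -3.
III is not dominant: against I, II gives 8 > 1.
No single strategy is best against every opponent action.

No strictly dominant strategy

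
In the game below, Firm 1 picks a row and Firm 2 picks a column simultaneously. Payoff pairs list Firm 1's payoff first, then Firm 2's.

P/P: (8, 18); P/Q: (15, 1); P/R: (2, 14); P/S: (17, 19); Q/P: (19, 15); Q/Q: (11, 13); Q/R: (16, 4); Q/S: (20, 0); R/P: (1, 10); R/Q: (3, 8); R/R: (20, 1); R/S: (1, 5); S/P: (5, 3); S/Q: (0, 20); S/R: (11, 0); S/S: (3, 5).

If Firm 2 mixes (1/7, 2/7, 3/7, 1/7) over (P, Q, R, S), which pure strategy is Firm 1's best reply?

Firm 1's best reply maximizes expected payoff against the mix.
P: (1/7)·8 + (2/7)·15 + (3/7)·2 + (1/7)·17 = 61/7
Q: (1/7)·19 + (2/7)·11 + (3/7)·16 + (1/7)·20 = 109/7
R: (1/7)·1 + (2/7)·3 + (3/7)·20 + (1/7)·1 = 68/7
S: (1/7)·5 + (2/7)·0 + (3/7)·11 + (1/7)·3 = 41/7
Highest expected payoff is 109/7, from Q.

Q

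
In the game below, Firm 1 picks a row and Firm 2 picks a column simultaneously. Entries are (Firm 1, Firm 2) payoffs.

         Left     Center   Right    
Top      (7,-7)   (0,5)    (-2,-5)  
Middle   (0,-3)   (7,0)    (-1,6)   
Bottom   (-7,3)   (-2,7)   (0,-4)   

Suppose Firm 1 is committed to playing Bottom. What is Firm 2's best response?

With Firm 1 fixed at Bottom, Firm 2's payoffs are: Left → 3, Center → 7, Right → -4.
The maximum is 7, achieved by Center.

Center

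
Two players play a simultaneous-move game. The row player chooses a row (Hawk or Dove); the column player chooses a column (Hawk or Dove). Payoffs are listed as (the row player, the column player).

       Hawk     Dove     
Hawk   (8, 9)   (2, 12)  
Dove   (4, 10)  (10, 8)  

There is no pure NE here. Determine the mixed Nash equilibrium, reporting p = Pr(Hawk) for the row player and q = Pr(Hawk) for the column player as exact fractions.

In a mixed NE each player is indifferent between their pure strategies, so the opponent's mix sets the indifference.
The column player indifferent between Hawk and Dove: p·9 + (1−p)·10 = p·12 + (1−p)·8 ⟹ 10 + (-1)p = 8 + 4p ⟹ p = 2/5.
The row player indifferent between Hawk and Dove: q·8 + (1−q)·2 = q·4 + (1−q)·10 ⟹ 2 + 6q = 10 + (-6)q ⟹ q = 2/3.

p = 2/5, q = 2/3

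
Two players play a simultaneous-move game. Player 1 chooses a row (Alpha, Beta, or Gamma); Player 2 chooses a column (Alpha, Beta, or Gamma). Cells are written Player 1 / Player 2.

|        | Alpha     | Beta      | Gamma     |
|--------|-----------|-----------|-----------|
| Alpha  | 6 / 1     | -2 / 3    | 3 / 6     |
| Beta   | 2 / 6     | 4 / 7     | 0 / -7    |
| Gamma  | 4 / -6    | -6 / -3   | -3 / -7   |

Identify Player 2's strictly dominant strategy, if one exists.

No strictly dominant strategy

A strategy is strictly dominant if it gives Player 2 a strictly higher payoff than every other strategy, against every choice by the opponent.
Alpha is not dominant: against Alpha, Beta gives 3 > 1.
Beta is not dominant: against Alpha, Gamma gives 6 > 3.
Gamma is not dominant: against Beta, Alpha gives 6 > -7.
No single strategy is best against every opponent action.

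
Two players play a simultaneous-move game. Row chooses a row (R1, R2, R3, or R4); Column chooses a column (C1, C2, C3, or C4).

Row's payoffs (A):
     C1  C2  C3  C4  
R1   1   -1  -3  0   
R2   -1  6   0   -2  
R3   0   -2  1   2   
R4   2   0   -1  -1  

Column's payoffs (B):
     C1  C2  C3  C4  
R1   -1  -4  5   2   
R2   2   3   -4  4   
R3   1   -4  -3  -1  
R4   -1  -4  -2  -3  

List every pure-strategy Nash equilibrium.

(R4, C1)

Find each player's best response to every opponent strategy; NE are the intersections.
Row's best responses — vs C1: R4 (payoff 2); vs C2: R2 (payoff 6); vs C3: R3 (payoff 1); vs C4: R3 (payoff 2).
Column's best responses — vs R1: C3 (payoff 5); vs R2: C4 (payoff 4); vs R3: C1 (payoff 1); vs R4: C1 (payoff -1).
The only mutual best response is (R4, C1); neither player gains by switching there.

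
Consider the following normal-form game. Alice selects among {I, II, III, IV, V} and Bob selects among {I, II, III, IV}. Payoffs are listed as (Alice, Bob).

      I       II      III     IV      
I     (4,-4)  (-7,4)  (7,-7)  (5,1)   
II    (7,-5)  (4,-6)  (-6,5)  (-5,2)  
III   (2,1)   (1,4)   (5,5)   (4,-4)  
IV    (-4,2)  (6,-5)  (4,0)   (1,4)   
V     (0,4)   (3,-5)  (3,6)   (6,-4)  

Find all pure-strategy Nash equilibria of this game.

No pure-strategy Nash equilibrium

Find each player's best response to every opponent strategy; NE are the intersections.
Alice's best responses — vs I: II (payoff 7); vs II: IV (payoff 6); vs III: I (payoff 7); vs IV: V (payoff 6).
Bob's best responses — vs I: II (payoff 4); vs II: III (payoff 5); vs III: III (payoff 5); vs IV: IV (payoff 4); vs V: III (payoff 6).
No cell has both players best-responding. For instance, Alice's best reply to I is II, but against II Bob prefers III over I.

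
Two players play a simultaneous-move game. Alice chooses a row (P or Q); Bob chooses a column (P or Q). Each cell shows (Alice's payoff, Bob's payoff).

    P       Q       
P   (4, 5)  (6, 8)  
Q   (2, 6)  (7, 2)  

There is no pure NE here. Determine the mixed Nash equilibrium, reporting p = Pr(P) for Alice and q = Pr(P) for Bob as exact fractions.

Each player's mixing probability is pinned down by making the *other* player indifferent.
Bob indifferent between P and Q: p·5 + (1−p)·6 = p·8 + (1−p)·2 ⟹ 6 + (-1)p = 2 + 6p ⟹ p = 4/7.
Alice indifferent between P and Q: q·4 + (1−q)·6 = q·2 + (1−q)·7 ⟹ 6 + (-2)q = 7 + (-5)q ⟹ q = 1/3.

p = 4/7, q = 1/3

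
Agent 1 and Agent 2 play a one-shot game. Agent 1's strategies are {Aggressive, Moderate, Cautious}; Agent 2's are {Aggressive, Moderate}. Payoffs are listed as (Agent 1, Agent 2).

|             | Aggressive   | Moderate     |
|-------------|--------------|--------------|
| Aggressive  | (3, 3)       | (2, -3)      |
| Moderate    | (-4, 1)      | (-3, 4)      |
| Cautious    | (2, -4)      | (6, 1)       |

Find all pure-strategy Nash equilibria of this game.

A profile is a Nash equilibrium when each player is best-responding to the other.
Agent 1's best responses — vs Aggressive: Aggressive (payoff 3); vs Moderate: Cautious (payoff 6).
Agent 2's best responses — vs Aggressive: Aggressive (payoff 3); vs Moderate: Moderate (payoff 4); vs Cautious: Moderate (payoff 1).
Mutual best responses occur at (Aggressive, Aggressive) and (Cautious, Moderate); at each, neither player gains by switching.

(Aggressive, Aggressive) and (Cautious, Moderate)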